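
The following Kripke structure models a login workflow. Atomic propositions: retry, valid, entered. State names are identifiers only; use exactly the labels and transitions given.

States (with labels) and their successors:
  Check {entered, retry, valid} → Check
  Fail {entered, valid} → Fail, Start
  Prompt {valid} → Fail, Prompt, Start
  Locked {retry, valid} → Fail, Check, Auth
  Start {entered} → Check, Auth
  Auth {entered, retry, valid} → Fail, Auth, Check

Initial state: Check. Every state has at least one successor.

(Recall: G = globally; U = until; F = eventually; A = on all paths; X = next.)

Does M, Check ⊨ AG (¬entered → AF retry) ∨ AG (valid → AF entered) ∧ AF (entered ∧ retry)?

States satisfying ¬entered → AF retry: {Check, Fail, Locked, Start, Auth}.
States satisfying AG (¬entered → AF retry): {Check, Fail, Locked, Start, Auth}.
States satisfying valid → AF entered: {Check, Fail, Locked, Start, Auth}.
States satisfying AG (valid → AF entered): {Check, Fail, Locked, Start, Auth}.
States satisfying entered ∧ retry: {Check, Auth}.
States satisfying AF (entered ∧ retry): {Check, Start, Auth}.
States satisfying AG (valid → AF entered) ∧ AF (entered ∧ retry): {Check, Start, Auth}.
States satisfying AG (¬entered → AF retry) ∨ AG (valid → AF entered) ∧ AF (entered ∧ retry): {Check, Fail, Locked, Start, Auth}.
Check ∈ Sat(AG (¬entered → AF retry) ∨ AG (valid → AF entered) ∧ AF (entered ∧ retry)).

Satisfied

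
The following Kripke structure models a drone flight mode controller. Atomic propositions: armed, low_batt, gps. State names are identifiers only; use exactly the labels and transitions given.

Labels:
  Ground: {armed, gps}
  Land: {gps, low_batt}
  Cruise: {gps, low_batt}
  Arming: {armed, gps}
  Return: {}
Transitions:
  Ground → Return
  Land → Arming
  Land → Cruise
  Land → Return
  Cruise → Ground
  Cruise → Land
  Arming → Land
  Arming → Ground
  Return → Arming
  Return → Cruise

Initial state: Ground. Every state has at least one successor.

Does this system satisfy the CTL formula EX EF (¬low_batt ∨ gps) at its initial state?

Yes

States satisfying EF (¬low_batt ∨ gps): {Ground, Land, Cruise, Arming, Return}.
States satisfying EX EF (¬low_batt ∨ gps): {Ground, Land, Cruise, Arming, Return}.
Ground ∈ Sat(EX EF (¬low_batt ∨ gps)).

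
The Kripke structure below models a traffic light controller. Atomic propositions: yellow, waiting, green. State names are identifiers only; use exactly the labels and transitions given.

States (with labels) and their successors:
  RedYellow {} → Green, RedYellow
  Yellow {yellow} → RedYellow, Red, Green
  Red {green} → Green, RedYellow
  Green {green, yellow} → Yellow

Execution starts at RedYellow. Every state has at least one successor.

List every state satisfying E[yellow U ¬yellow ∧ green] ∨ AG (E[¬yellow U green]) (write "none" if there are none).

States satisfying yellow: {Yellow, Green}.
States satisfying ¬yellow ∧ green: {Red}.
States satisfying E[yellow U ¬yellow ∧ green]: {Yellow, Red, Green}.
States satisfying E[¬yellow U green]: {RedYellow, Red, Green}.
States satisfying AG (E[¬yellow U green]): ∅.
States satisfying E[yellow U ¬yellow ∧ green] ∨ AG (E[¬yellow U green]): {Yellow, Red, Green}.

{Yellow, Red, Green}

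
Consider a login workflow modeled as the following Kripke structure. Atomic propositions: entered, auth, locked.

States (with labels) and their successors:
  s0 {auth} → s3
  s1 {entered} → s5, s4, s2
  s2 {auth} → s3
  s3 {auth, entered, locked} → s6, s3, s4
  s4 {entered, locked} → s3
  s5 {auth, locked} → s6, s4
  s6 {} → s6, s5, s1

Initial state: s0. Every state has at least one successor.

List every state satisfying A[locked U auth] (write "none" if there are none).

{s0, s2, s3, s4, s5}

States satisfying locked: {s3, s4, s5}.
States satisfying auth: {s0, s2, s3, s5}.
States satisfying A[locked U auth]: {s0, s2, s3, s4, s5}.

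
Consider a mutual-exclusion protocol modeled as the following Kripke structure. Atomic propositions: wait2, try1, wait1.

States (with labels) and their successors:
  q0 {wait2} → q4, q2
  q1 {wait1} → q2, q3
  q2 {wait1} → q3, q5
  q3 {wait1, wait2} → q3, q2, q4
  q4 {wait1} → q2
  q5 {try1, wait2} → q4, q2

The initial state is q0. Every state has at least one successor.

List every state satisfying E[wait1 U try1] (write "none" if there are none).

States satisfying wait1: {q1, q2, q3, q4}.
States satisfying try1: {q5}.
States satisfying E[wait1 U try1]: {q1, q2, q3, q4, q5}.

{q1, q2, q3, q4, q5}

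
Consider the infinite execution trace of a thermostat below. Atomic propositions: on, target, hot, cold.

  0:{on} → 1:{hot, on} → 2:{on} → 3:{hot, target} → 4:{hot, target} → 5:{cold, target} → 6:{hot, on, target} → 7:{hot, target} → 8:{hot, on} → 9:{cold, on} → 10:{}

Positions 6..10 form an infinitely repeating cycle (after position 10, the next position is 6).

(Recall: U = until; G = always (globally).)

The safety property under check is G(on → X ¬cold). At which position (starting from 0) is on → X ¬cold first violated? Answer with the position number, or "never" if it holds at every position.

Check on → X ¬cold at each position in order: 0 ✓, 1 ✓, 2 ✓, 3 ✓, 4 ✓, 5 ✓, 6 ✓, 7 ✓.
At position 8 the labels are {hot, on} and the next position 9 has {cold, on}, so on → X ¬cold is false there. This is the first violation.

8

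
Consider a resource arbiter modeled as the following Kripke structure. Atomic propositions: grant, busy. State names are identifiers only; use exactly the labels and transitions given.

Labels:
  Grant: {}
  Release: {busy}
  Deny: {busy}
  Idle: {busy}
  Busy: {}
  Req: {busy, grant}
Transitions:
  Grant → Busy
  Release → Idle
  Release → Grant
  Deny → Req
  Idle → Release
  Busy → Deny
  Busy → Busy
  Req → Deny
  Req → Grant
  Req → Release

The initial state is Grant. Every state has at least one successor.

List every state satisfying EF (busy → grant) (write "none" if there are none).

{Grant, Release, Deny, Idle, Busy, Req}

States satisfying busy → grant: {Grant, Busy, Req}.
States satisfying EF (busy → grant): {Grant, Release, Deny, Idle, Busy, Req}.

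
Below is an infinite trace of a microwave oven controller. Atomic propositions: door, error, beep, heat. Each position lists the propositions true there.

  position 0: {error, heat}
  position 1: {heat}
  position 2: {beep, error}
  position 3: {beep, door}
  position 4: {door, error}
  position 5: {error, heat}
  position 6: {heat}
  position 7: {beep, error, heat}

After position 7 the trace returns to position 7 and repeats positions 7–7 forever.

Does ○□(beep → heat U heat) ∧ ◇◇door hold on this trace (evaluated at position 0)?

No

The position after 0 is 1; □(beep → heat U heat) is false there.
◇door holds at position 0, which is reachable from 0, so ◇◇door holds.
At position 0: ○□(beep → heat U heat) is false; ◇◇door is true; so ○□(beep → heat U heat) ∧ ◇◇door is false.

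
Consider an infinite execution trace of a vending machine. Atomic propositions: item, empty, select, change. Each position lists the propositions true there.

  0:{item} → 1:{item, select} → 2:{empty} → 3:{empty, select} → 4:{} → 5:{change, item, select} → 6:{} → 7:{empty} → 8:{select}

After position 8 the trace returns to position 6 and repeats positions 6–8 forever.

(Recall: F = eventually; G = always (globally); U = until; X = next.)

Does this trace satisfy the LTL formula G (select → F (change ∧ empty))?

Violated

select → F (change ∧ empty) must hold at every position from 0 onward. It fails at position 1, so G (select → F (change ∧ empty)) is false.
Positions where select holds: 1, 3, 5, 8.
Check F (change ∧ empty) at each: 1→fails, 3→fails, 5→fails, 8→fails.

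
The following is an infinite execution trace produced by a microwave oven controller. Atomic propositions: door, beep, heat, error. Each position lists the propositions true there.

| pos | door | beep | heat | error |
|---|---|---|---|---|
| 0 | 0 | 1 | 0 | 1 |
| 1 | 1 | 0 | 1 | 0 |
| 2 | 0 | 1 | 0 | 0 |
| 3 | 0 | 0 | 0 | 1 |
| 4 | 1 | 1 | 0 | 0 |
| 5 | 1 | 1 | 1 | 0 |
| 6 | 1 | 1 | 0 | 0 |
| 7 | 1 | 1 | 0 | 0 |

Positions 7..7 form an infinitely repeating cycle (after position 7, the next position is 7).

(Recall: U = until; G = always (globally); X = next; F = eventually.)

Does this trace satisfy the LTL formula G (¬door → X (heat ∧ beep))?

¬door → X (heat ∧ beep) must hold at every position from 0 onward. It fails at position 0, so G (¬door → X (heat ∧ beep)) is false.
Positions where ¬door holds: 0, 2, 3.
Check X (heat ∧ beep) at each: 0→fails, 2→fails, 3→fails.

Violated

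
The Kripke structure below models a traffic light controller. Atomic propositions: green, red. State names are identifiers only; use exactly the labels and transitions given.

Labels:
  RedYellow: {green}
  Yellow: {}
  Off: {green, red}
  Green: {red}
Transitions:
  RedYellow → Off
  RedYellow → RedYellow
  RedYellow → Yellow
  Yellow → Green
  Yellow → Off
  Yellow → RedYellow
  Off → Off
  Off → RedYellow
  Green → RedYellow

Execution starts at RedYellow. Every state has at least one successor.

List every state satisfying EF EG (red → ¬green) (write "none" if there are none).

States satisfying EG (red → ¬green): {RedYellow, Yellow, Green}.
States satisfying EF EG (red → ¬green): {RedYellow, Yellow, Off, Green}.

{RedYellow, Yellow, Off, Green}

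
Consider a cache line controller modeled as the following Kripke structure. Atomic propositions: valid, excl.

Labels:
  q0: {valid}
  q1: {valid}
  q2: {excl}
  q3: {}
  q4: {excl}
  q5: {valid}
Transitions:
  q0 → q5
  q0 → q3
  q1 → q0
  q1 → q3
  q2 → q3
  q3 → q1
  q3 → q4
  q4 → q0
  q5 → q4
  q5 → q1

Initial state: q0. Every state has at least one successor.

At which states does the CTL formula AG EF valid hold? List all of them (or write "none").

{q0, q1, q2, q3, q4, q5}

States satisfying EF valid: {q0, q1, q2, q3, q4, q5}.
States satisfying AG EF valid: {q0, q1, q2, q3, q4, q5}.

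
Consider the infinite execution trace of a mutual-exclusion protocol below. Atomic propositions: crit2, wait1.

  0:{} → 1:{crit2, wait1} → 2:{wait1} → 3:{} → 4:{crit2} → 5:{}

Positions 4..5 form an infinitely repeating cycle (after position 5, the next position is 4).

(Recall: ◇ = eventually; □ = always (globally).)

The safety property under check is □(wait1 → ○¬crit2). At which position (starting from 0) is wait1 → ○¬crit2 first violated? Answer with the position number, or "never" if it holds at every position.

wait1 → ○¬crit2 holds at every position 0..5, and those are all the positions the trace ever visits, so the invariant □(wait1 → ○¬crit2) is never violated.

never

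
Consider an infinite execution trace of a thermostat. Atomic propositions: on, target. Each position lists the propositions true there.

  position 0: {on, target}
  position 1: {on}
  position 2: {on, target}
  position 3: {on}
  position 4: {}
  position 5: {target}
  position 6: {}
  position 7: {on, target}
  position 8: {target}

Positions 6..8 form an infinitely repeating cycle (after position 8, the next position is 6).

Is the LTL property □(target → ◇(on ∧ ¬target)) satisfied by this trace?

No

target → ◇(on ∧ ¬target) must hold at every position from 0 onward. It fails at position 5, so □(target → ◇(on ∧ ¬target)) is false.
Positions where target holds: 0, 2, 5, 7, 8.
Check ◇(on ∧ ¬target) at each: 0→ok, 2→ok, 5→fails, 7→fails, 8→fails.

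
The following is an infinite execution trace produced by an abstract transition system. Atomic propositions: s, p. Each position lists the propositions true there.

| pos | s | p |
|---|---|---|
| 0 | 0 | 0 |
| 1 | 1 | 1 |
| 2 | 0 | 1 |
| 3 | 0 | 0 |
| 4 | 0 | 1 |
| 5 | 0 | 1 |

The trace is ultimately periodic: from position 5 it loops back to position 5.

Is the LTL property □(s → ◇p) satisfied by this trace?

Satisfied

s → ◇p holds at every position 0..5, and those are all positions ever visited, so □(s → ◇p) holds.
Positions where s holds: 1.
Check ◇p at each: 1→ok.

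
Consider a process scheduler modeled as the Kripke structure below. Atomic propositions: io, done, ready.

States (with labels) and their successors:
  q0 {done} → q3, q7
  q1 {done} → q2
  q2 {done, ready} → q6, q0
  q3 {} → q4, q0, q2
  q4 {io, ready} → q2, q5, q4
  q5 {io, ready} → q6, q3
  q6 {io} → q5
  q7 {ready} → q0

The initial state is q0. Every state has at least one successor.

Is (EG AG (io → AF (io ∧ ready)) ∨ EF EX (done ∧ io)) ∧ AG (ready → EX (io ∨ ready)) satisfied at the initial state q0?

No

States satisfying AG (io → AF (io ∧ ready)): {q0, q1, q2, q3, q4, q5, q6, q7}.
States satisfying EG AG (io → AF (io ∧ ready)): {q0, q1, q2, q3, q4, q5, q6, q7}.
States satisfying EX (done ∧ io): ∅.
States satisfying EF EX (done ∧ io): ∅.
States satisfying EG AG (io → AF (io ∧ ready)) ∨ EF EX (done ∧ io): {q0, q1, q2, q3, q4, q5, q6, q7}.
States satisfying ready → EX (io ∨ ready): {q0, q1, q2, q3, q4, q5, q6}.
States satisfying AG (ready → EX (io ∨ ready)): ∅.
States satisfying (EG AG (io → AF (io ∧ ready)) ∨ EF EX (done ∧ io)) ∧ AG (ready → EX (io ∨ ready)): ∅.
q0 ∉ Sat((EG AG (io → AF (io ∧ ready)) ∨ EF EX (done ∧ io)) ∧ AG (ready → EX (io ∨ ready))).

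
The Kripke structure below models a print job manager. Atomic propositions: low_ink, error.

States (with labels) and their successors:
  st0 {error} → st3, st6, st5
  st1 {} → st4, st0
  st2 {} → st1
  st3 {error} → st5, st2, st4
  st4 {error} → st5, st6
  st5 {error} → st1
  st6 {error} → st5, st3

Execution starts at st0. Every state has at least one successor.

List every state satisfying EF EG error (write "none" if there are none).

{st0, st1, st2, st3, st4, st5, st6}

States satisfying EG error: {st0, st3, st4, st6}.
States satisfying EF EG error: {st0, st1, st2, st3, st4, st5, st6}.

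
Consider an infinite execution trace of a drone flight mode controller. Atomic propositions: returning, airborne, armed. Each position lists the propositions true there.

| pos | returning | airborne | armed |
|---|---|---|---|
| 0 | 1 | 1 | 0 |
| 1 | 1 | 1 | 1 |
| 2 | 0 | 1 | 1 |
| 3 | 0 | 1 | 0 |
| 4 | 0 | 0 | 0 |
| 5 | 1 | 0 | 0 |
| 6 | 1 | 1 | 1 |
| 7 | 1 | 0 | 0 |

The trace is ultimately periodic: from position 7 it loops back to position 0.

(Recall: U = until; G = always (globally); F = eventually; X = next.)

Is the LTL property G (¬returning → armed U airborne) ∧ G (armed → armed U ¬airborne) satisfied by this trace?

Violated

¬returning → armed U airborne must hold at every position from 0 onward. It fails at position 4, so G (¬returning → armed U airborne) is false.
Positions where ¬returning holds: 2, 3, 4.
Check armed U airborne at each: 2→ok, 3→ok, 4→fails.
armed → armed U ¬airborne must hold at every position from 0 onward. It fails at position 1, so G (armed → armed U ¬airborne) is false.
Positions where armed holds: 1, 2, 6.
Check armed U ¬airborne at each: 1→fails, 2→fails, 6→ok.
At position 0: G (¬returning → armed U airborne) is false; G (armed → armed U ¬airborne) is false; so G (¬returning → armed U airborne) ∧ G (armed → armed U ¬airborne) is false.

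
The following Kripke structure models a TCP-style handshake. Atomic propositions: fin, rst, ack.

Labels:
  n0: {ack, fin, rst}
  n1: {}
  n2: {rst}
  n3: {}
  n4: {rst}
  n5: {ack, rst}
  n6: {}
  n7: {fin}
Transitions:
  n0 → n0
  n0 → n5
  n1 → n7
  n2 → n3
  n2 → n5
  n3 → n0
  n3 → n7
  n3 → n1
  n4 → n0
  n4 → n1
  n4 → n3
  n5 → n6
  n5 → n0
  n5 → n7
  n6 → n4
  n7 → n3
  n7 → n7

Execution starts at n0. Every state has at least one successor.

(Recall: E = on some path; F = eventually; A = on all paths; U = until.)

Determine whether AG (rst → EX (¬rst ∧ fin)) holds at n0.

States satisfying rst → EX (¬rst ∧ fin): {n1, n3, n5, n6, n7}.
States satisfying AG (rst → EX (¬rst ∧ fin)): ∅.
n0 is reachable from n0 and violates rst → EX (¬rst ∧ fin), so AG fails at n0.
n0 ∉ Sat(AG (rst → EX (¬rst ∧ fin))).

No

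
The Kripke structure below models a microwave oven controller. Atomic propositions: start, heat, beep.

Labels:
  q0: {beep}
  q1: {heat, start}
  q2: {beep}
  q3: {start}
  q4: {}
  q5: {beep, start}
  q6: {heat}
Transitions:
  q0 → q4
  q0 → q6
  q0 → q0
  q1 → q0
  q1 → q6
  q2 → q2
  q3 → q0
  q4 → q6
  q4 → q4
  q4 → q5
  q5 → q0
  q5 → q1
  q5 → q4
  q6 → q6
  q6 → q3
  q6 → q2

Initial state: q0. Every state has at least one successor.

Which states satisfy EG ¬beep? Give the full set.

States satisfying ¬beep: {q1, q3, q4, q6}.
States satisfying EG ¬beep: {q1, q4, q6}.

{q1, q4, q6}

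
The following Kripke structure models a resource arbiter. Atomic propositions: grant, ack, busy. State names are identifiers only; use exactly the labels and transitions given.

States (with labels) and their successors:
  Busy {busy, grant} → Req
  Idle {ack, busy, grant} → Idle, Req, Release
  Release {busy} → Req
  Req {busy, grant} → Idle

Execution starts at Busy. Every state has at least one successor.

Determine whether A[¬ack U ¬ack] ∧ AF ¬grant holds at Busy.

States satisfying ¬ack: {Busy, Release, Req}.
States satisfying A[¬ack U ¬ack]: {Busy, Release, Req}.
States satisfying ¬grant: {Release}.
States satisfying AF ¬grant: {Release}.
States satisfying A[¬ack U ¬ack] ∧ AF ¬grant: {Release}.
Busy ∉ Sat(A[¬ack U ¬ack] ∧ AF ¬grant).

Does not hold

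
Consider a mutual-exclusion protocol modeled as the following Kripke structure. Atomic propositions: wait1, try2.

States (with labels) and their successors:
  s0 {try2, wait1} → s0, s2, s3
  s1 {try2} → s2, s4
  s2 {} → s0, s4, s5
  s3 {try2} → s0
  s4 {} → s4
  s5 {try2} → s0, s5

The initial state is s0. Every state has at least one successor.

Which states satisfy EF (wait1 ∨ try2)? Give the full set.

{s0, s1, s2, s3, s5}

States satisfying wait1 ∨ try2: {s0, s1, s3, s5}.
States satisfying EF (wait1 ∨ try2): {s0, s1, s2, s3, s5}.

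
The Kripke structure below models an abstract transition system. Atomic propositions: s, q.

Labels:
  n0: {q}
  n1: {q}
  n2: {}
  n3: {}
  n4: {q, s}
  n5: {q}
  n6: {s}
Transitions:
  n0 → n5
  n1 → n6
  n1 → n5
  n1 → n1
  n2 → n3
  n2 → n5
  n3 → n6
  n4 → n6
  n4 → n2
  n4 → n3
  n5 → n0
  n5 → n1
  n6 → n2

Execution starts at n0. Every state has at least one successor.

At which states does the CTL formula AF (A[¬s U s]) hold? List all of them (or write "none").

States satisfying A[¬s U s]: {n3, n4, n6}.
States satisfying AF (A[¬s U s]): {n3, n4, n6}.

{n3, n4, n6}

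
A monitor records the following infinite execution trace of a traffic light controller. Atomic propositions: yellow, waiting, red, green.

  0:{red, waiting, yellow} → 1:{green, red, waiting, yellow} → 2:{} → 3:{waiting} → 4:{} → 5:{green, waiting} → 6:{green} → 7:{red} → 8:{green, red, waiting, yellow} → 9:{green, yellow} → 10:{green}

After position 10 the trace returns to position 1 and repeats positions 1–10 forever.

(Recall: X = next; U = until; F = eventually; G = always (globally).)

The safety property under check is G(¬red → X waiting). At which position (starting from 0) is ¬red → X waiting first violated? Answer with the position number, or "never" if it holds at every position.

3

Check ¬red → X waiting at each position in order: 0 ✓, 1 ✓, 2 ✓.
At position 3 the labels are {waiting} and the next position 4 has {}, so ¬red → X waiting is false there. This is the first violation.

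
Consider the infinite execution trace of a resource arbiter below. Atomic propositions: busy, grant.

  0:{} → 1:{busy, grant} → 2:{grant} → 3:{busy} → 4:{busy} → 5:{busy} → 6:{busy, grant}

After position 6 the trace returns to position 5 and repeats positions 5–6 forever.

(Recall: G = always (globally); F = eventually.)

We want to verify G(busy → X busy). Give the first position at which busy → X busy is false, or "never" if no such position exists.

1

Check busy → X busy at each position in order: 0 ✓.
At position 1 the labels are {busy, grant} and the next position 2 has {grant}, so busy → X busy is false there. This is the first violation.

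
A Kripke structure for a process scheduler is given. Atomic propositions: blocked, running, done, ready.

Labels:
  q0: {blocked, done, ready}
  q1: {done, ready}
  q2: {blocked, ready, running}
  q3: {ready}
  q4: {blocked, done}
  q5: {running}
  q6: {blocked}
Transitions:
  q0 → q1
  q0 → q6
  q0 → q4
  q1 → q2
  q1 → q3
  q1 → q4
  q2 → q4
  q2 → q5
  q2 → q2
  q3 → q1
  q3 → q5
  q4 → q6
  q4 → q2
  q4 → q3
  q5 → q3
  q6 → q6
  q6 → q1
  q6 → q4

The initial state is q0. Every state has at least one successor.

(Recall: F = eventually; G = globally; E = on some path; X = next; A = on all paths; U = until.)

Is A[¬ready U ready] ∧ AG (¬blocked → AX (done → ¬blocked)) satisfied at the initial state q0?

Does not hold

States satisfying ¬ready: {q4, q5, q6}.
States satisfying ready: {q0, q1, q2, q3}.
States satisfying A[¬ready U ready]: {q0, q1, q2, q3, q5}.
States satisfying ¬blocked → AX (done → ¬blocked): {q0, q2, q3, q4, q5, q6}.
States satisfying AG (¬blocked → AX (done → ¬blocked)): ∅.
States satisfying A[¬ready U ready] ∧ AG (¬blocked → AX (done → ¬blocked)): ∅.
q0 ∉ Sat(A[¬ready U ready] ∧ AG (¬blocked → AX (done → ¬blocked))).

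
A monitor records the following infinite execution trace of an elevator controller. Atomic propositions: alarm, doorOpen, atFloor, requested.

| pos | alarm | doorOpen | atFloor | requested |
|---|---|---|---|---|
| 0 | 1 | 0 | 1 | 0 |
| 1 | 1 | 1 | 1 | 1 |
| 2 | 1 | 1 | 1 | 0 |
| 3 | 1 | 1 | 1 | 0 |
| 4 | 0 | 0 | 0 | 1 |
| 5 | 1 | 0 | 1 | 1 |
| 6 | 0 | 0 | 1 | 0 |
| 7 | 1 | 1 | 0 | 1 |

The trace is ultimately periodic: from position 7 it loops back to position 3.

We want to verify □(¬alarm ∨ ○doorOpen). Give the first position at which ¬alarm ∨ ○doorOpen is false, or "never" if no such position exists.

3

Check ¬alarm ∨ ○doorOpen at each position in order: 0 ✓, 1 ✓, 2 ✓.
At position 3 the labels are {alarm, atFloor, doorOpen} and the next position 4 has {requested}, so ¬alarm ∨ ○doorOpen is false there. This is the first violation.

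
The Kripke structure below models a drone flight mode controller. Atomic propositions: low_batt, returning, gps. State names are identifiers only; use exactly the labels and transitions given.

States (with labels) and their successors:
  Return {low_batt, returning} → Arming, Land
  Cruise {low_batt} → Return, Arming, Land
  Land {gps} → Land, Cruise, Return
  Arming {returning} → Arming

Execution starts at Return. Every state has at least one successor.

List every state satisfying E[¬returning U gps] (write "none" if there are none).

{Cruise, Land}

States satisfying ¬returning: {Cruise, Land}.
States satisfying gps: {Land}.
States satisfying E[¬returning U gps]: {Cruise, Land}.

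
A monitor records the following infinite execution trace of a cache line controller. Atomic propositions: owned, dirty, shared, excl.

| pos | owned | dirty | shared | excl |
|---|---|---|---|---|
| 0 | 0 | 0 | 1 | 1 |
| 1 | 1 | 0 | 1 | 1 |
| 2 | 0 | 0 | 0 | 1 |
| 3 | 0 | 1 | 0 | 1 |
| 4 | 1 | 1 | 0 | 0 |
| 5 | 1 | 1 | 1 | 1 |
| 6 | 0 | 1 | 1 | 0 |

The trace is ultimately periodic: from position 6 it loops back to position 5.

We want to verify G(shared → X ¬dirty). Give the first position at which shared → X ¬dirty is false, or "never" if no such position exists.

Check shared → X ¬dirty at each position in order: 0 ✓, 1 ✓, 2 ✓, 3 ✓, 4 ✓.
At position 5 the labels are {dirty, excl, owned, shared} and the next position 6 has {dirty, shared}, so shared → X ¬dirty is false there. This is the first violation.

5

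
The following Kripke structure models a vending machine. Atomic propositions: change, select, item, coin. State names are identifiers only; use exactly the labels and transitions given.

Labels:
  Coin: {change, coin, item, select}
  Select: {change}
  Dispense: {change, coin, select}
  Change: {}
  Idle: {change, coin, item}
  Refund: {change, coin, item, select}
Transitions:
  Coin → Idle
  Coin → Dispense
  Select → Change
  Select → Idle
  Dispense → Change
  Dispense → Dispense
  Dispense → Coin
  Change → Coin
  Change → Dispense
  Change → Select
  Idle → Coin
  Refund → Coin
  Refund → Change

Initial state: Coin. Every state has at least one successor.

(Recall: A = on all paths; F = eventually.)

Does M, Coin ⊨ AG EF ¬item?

States satisfying EF ¬item: {Coin, Select, Dispense, Change, Idle, Refund}.
States satisfying AG EF ¬item: {Coin, Select, Dispense, Change, Idle, Refund}.
Every state reachable from Coin satisfies EF ¬item.
Coin ∈ Sat(AG EF ¬item).

Yes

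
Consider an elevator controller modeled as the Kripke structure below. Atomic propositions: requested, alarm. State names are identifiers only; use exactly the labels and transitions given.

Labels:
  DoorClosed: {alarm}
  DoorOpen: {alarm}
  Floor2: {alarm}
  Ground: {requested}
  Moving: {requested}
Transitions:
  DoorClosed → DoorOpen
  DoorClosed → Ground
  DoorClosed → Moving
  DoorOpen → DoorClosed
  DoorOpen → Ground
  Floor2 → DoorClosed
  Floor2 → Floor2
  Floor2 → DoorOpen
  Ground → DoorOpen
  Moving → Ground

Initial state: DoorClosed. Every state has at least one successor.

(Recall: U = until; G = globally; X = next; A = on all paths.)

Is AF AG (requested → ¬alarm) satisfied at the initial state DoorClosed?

States satisfying AG (requested → ¬alarm): {DoorClosed, DoorOpen, Floor2, Ground, Moving}.
States satisfying AF AG (requested → ¬alarm): {DoorClosed, DoorOpen, Floor2, Ground, Moving}.
DoorClosed ∈ Sat(AF AG (requested → ¬alarm)).

Yes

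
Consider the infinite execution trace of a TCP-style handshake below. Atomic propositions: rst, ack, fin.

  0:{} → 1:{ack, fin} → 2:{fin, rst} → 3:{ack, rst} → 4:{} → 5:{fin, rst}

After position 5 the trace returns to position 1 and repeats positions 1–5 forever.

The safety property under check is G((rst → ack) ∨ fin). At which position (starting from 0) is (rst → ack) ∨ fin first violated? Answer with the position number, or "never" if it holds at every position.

never

(rst → ack) ∨ fin holds at every position 0..5, and those are all the positions the trace ever visits, so the invariant G((rst → ack) ∨ fin) is never violated.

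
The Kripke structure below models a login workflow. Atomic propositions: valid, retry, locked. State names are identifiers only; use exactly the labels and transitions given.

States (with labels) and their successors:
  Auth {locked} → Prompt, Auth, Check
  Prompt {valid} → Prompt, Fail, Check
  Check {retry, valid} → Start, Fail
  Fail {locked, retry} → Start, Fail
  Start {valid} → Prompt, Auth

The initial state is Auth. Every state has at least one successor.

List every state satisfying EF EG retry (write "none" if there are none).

{Auth, Prompt, Check, Fail, Start}

States satisfying EG retry: {Check, Fail}.
States satisfying EF EG retry: {Auth, Prompt, Check, Fail, Start}.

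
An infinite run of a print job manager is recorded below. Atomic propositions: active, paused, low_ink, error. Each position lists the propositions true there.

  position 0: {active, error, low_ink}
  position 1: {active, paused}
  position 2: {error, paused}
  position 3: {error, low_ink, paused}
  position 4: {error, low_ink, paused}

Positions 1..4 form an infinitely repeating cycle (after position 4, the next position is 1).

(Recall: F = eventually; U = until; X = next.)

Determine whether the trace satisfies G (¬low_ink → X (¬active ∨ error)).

Yes

¬low_ink → X (¬active ∨ error) holds at every position 0..4, and those are all positions ever visited, so G (¬low_ink → X (¬active ∨ error)) holds.
Positions where ¬low_ink holds: 1, 2.
Check X (¬active ∨ error) at each: 1→ok, 2→ok.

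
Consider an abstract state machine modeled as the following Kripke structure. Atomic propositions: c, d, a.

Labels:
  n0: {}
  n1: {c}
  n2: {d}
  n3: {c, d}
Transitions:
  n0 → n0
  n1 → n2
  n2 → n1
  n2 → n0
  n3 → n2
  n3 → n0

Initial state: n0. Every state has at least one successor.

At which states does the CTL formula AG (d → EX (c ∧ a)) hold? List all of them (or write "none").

{n0}

States satisfying d → EX (c ∧ a): {n0, n1}.
States satisfying AG (d → EX (c ∧ a)): {n0}.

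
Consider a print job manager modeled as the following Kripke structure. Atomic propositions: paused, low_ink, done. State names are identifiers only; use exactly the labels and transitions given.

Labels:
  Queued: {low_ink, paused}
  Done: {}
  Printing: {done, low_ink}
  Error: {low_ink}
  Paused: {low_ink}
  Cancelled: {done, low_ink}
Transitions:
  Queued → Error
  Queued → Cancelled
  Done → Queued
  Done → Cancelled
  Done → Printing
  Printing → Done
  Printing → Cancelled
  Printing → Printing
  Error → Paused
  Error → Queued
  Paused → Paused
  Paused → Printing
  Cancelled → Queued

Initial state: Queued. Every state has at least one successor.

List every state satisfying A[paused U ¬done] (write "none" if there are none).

{Queued, Done, Error, Paused}

States satisfying paused: {Queued}.
States satisfying ¬done: {Queued, Done, Error, Paused}.
States satisfying A[paused U ¬done]: {Queued, Done, Error, Paused}.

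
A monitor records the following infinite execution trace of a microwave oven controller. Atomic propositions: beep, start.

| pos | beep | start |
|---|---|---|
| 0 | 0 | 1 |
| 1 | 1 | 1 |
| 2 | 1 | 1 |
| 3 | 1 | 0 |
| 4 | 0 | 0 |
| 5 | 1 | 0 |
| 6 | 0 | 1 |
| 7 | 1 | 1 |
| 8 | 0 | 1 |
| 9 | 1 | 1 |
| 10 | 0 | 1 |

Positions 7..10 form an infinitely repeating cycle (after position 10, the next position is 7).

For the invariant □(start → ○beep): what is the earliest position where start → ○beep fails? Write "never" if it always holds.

Check start → ○beep at each position in order: 0 ✓, 1 ✓, 2 ✓, 3 ✓, 4 ✓, 5 ✓, 6 ✓.
At position 7 the labels are {beep, start} and the next position 8 has {start}, so start → ○beep is false there. This is the first violation.

7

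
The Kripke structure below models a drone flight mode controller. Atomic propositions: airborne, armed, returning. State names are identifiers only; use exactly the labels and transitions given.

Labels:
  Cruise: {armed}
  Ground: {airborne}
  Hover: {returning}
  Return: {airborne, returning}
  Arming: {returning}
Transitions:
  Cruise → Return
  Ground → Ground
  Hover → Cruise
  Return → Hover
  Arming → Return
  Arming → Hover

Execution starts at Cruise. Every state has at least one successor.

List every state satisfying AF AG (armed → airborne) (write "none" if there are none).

{Ground}

States satisfying AG (armed → airborne): {Ground}.
States satisfying AF AG (armed → airborne): {Ground}.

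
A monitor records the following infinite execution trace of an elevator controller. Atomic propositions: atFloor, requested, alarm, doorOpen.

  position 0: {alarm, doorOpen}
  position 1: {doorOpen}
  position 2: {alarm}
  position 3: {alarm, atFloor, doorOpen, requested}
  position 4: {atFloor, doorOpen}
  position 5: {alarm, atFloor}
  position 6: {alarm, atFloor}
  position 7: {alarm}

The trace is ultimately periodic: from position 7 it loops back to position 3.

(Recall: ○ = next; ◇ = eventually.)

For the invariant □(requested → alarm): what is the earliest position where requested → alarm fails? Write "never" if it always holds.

requested → alarm holds at every position 0..7, and those are all the positions the trace ever visits, so the invariant □(requested → alarm) is never violated.

never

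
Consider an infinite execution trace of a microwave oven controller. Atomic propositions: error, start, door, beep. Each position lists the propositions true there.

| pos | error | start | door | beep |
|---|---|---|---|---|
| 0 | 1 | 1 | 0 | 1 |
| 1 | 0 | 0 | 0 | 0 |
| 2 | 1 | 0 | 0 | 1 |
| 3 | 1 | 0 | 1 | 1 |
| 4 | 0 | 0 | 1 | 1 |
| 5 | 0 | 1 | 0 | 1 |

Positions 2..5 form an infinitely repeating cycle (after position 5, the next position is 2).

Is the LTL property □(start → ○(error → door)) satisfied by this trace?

No

start → ○(error → door) must hold at every position from 0 onward. It fails at position 5, so □(start → ○(error → door)) is false.
Positions where start holds: 0, 5.
Check ○(error → door) at each: 0→ok, 5→fails.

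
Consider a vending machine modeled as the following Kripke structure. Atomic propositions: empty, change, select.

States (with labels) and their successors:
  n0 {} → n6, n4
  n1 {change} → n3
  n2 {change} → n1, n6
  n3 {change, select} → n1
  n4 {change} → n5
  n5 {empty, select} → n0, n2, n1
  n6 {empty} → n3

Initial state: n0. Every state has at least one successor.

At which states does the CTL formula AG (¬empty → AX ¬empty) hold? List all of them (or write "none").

{n1, n3, n6}

States satisfying ¬empty → AX ¬empty: {n1, n3, n5, n6}.
States satisfying AG (¬empty → AX ¬empty): {n1, n3, n6}.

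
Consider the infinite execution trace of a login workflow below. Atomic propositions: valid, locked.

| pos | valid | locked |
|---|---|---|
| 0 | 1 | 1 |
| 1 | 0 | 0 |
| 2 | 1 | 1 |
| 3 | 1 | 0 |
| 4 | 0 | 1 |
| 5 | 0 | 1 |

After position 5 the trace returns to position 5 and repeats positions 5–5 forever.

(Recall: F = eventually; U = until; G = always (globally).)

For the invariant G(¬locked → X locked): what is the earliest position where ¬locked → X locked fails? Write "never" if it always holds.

never

¬locked → X locked holds at every position 0..5, and those are all the positions the trace ever visits, so the invariant G(¬locked → X locked) is never violated.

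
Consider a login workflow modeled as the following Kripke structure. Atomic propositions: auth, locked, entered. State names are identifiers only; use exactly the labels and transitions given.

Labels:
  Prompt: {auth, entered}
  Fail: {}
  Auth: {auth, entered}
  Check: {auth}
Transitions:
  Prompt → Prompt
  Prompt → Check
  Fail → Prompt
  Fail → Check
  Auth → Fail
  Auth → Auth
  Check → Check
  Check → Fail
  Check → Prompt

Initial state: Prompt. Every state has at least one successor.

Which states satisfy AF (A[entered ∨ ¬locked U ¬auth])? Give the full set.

{Fail}

States satisfying A[entered ∨ ¬locked U ¬auth]: {Fail}.
States satisfying AF (A[entered ∨ ¬locked U ¬auth]): {Fail}.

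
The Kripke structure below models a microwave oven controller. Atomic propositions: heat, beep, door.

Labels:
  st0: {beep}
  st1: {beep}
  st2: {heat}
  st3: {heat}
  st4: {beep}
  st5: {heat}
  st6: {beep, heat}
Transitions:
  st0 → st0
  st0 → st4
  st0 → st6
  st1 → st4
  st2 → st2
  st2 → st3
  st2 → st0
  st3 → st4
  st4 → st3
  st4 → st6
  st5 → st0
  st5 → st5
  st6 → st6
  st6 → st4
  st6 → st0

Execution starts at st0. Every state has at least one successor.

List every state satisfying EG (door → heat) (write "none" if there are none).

{st0, st1, st2, st3, st4, st5, st6}

States satisfying door → heat: {st0, st1, st2, st3, st4, st5, st6}.
States satisfying EG (door → heat): {st0, st1, st2, st3, st4, st5, st6}.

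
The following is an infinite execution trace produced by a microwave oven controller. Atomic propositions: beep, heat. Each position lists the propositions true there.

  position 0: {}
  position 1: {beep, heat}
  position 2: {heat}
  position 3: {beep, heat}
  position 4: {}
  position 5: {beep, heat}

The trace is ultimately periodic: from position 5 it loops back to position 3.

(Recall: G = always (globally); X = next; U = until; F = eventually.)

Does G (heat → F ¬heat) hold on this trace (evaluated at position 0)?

Satisfied

heat → F ¬heat holds at every position 0..5, and those are all positions ever visited, so G (heat → F ¬heat) holds.
Positions where heat holds: 1, 2, 3, 5.
Check F ¬heat at each: 1→ok, 2→ok, 3→ok, 5→ok.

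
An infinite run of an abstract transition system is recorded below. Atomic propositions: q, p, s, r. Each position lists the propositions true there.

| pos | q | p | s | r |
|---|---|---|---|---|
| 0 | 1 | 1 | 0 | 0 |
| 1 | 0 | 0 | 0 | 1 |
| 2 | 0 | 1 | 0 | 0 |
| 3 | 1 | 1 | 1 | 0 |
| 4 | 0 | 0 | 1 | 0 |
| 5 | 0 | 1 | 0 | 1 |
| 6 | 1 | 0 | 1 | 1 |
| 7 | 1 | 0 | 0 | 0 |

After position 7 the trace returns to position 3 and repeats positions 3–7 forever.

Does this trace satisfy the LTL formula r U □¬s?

Does not hold

Walking from position 0: at position 0, □¬s has not yet held and r fails, so r U □¬s is false.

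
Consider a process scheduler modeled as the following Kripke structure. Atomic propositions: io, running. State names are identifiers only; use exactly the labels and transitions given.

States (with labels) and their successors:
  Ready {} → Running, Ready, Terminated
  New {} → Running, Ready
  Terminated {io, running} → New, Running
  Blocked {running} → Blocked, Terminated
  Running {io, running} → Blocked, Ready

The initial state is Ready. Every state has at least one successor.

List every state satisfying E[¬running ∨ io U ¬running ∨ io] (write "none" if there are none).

{Ready, New, Terminated, Running}

States satisfying ¬running ∨ io: {Ready, New, Terminated, Running}.
States satisfying E[¬running ∨ io U ¬running ∨ io]: {Ready, New, Terminated, Running}.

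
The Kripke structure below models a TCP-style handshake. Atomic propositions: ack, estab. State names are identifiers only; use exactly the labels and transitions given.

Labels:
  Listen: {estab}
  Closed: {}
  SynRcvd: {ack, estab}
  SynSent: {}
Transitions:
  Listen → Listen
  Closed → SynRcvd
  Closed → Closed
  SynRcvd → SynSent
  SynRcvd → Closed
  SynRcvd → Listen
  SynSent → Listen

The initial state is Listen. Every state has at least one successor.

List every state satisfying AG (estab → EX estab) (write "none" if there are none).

{Listen, Closed, SynRcvd, SynSent}

States satisfying estab → EX estab: {Listen, Closed, SynRcvd, SynSent}.
States satisfying AG (estab → EX estab): {Listen, Closed, SynRcvd, SynSent}.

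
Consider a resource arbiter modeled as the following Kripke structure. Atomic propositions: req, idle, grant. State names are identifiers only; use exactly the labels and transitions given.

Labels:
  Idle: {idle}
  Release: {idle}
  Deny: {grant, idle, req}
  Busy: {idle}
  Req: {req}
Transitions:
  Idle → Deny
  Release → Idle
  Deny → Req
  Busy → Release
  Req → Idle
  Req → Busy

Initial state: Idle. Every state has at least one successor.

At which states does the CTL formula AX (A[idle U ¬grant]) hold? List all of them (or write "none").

States satisfying A[idle U ¬grant]: {Idle, Release, Deny, Busy, Req}.
States satisfying AX (A[idle U ¬grant]): {Idle, Release, Deny, Busy, Req}.

{Idle, Release, Deny, Busy, Req}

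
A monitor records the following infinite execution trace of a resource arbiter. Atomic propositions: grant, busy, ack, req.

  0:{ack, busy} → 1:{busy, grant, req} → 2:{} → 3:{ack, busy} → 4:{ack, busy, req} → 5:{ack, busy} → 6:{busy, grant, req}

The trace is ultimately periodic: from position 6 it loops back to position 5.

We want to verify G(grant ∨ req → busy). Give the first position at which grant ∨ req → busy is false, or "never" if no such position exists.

never

grant ∨ req → busy holds at every position 0..6, and those are all the positions the trace ever visits, so the invariant G(grant ∨ req → busy) is never violated.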